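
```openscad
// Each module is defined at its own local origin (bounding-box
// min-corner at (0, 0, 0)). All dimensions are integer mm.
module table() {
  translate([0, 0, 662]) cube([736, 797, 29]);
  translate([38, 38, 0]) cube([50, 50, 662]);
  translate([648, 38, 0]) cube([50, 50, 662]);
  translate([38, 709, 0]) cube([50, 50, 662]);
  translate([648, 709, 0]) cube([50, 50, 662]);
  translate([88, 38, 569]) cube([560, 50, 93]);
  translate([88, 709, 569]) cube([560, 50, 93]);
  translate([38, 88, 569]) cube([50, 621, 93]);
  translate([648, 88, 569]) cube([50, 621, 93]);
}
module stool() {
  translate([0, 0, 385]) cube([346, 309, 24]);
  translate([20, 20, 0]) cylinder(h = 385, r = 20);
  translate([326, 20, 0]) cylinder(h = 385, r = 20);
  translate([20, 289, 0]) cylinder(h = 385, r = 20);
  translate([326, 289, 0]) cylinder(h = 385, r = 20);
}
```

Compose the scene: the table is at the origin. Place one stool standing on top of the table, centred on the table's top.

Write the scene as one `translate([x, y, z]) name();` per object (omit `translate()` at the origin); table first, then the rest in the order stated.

table();
translate([195, 244, 691]) stool();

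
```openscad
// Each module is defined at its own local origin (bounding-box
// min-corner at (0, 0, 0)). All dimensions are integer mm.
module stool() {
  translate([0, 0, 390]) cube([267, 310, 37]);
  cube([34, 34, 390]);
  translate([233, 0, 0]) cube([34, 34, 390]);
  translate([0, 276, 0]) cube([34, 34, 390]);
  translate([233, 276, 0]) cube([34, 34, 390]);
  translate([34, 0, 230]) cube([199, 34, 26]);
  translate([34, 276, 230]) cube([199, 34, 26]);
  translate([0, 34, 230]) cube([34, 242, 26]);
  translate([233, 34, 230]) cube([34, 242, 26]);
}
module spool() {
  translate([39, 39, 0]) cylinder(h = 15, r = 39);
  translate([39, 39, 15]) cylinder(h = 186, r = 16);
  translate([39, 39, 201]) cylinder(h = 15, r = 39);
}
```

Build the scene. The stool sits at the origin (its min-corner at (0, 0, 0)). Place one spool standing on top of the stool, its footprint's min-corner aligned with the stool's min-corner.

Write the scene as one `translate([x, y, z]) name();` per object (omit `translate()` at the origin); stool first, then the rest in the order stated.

stool();
translate([0, 0, 427]) spool();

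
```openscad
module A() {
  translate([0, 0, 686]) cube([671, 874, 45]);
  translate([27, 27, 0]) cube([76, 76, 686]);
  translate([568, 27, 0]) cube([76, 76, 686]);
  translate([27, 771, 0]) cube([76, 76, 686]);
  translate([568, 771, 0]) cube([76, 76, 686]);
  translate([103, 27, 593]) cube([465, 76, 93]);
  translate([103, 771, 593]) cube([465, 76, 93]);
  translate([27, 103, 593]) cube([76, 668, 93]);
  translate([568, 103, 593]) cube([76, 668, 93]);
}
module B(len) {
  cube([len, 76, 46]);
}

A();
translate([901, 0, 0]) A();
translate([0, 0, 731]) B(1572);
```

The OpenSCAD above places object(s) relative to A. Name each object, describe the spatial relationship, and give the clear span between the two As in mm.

Second table starts at x = 901; first ends at x = 671; clear span = 901 − 671 = 230 mm.

A is a table. B is a beam. A beam spans the tops of two tables. The clear span between the two tables is 230 mm.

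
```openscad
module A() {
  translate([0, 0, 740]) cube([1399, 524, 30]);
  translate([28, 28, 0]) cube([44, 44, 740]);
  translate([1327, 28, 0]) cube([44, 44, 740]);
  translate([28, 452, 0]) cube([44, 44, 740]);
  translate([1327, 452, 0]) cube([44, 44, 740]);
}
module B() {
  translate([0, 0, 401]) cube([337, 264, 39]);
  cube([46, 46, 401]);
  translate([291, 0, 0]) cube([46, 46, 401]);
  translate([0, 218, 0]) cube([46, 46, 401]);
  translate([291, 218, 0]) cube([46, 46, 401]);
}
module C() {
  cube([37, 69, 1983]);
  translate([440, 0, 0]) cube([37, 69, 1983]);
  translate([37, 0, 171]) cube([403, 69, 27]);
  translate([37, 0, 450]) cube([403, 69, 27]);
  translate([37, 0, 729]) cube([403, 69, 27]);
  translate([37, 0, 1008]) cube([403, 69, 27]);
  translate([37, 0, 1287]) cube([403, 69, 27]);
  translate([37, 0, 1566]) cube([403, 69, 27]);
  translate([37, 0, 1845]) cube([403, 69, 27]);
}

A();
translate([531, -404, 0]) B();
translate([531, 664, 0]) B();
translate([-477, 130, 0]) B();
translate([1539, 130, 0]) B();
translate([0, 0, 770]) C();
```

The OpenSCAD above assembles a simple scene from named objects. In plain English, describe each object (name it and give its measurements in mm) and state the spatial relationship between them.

A is a table with a 1399×524 mm rectangular top, 30 mm thick, top surface at z = 770 mm, supported by four 44×44 mm square legs, each inset 28 mm from the nearest pair of top edges, running from the floor.

B is a simple wooden stool: a rectangular seat 337 mm (x) by 264 mm (y), 39 mm thick, top face at z = 440 mm, on four square legs, each 46×46 mm in cross-section. The legs rest on z = 0, each flush with a corner of the seat.

C is a straight ladder. Two 37×69 mm vertical rails, 1983 mm tall, stand 477 mm apart (outside-to-outside) with their front faces coplanar on the −y side. 7 rungs, each 69 mm deep and 27 mm tall, span between the inner faces of the rails, front faces flush with the rails. The lowest rung's underside is at z = 171 mm and rungs are spaced 279 mm apart (underside to underside).

Four stools sit around the table at the −y, +y, −x, +x sides. The ladder is on top of the table.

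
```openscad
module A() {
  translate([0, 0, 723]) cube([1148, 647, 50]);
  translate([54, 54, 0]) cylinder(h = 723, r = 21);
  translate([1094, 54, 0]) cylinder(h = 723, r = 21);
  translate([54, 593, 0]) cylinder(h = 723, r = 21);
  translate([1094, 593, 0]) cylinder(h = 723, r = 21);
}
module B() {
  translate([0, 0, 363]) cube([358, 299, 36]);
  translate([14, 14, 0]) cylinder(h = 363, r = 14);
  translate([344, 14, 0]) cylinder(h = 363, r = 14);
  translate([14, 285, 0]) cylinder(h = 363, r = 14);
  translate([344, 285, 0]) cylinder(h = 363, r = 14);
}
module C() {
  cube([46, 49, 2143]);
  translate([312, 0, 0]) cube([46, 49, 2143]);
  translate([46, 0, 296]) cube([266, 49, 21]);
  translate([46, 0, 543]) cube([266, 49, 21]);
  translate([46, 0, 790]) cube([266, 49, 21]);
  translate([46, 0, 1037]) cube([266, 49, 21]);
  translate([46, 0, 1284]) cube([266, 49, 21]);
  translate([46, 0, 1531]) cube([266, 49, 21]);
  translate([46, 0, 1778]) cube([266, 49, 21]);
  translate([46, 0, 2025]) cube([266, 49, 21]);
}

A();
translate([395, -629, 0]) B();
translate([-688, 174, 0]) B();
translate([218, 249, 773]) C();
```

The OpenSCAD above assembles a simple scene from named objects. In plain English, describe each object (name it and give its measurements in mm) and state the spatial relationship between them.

A is a table with a 1148×647 mm rectangular top, 50 mm thick, top surface at z = 773 mm, supported by four round legs of 42 mm diameter, each leg's bounding box inset 33 mm from the nearest pair of top edges, running from the floor.

B is a four-legged stool. The seat is 358×299 mm, 36 mm thick, top at z = 399 mm. It stands on four round legs, each 28 mm in diameter, from z = 0 to the seat underside, each leg's axis is inset half a diameter from the nearest pair of seat edges (so the leg's bounding box is flush with the corner).

C is a straight ladder. Two 46×49 mm vertical rails, 2143 mm tall, stand 358 mm apart (outside-to-outside) with their front faces coplanar on the −y side. 8 rungs, each 49 mm deep and 21 mm tall, span between the inner faces of the rails, front faces flush with the rails. The lowest rung's underside is at z = 296 mm and rungs are spaced 247 mm apart (underside to underside).

Two stools sit around the table at the −y, −x sides. The ladder is on top of the table.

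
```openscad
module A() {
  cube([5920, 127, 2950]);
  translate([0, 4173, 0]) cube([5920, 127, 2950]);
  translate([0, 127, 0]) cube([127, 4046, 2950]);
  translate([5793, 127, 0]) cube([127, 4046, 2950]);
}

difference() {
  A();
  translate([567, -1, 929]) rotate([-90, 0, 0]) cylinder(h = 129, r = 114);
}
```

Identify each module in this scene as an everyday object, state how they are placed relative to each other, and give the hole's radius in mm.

A is a house frame. The house frame has a circular hole through its front wall. The hole's radius is 114 mm.

The subtracted cylinder has r = 114 mm.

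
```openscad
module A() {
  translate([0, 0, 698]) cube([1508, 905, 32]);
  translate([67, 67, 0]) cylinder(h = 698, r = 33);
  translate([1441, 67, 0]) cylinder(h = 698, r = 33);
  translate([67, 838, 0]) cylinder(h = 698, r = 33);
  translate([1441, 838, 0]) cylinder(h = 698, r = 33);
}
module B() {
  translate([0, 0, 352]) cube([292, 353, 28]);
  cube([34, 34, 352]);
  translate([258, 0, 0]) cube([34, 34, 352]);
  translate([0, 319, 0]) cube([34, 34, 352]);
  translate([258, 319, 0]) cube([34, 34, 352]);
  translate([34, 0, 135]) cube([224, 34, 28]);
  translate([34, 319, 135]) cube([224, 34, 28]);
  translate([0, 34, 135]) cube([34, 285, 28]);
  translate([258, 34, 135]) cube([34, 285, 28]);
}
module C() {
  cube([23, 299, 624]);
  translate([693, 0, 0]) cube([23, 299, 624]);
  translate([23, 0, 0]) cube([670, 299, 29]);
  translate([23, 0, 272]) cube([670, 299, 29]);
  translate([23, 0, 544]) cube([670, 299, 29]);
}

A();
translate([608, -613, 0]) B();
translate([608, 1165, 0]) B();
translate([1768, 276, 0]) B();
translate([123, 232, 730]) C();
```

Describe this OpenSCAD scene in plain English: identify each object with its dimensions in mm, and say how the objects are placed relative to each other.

A is a rectangular dining table. The top is 1508×905×32 mm with its upper surface at z = 730 mm. It stands on four round legs of 66 mm diameter, each leg's bounding box inset 34 mm from the nearest pair of top edges, running from the floor to the underside of the top.

B is a simple wooden stool: a rectangular seat 292 mm (x) by 353 mm (y), 28 mm thick, top face at z = 380 mm, on four square legs, each 34×34 mm in cross-section. The legs rest on z = 0, each flush with a corner of the seat. Four stretchers, 34 mm wide and 28 mm tall, connect adjacent legs with their undersides at z = 135 mm, each running between the inner faces of the legs it joins and aligned with the legs' outer faces on the other axis.

C is a bookshelf 716 mm wide overall, 299 mm deep and 624 mm tall. The two sides are 23 mm thick vertical panels. 3 horizontal shelves of 29 mm thickness span between the inner faces of the sides; the lowest shelf sits on the floor and shelves are stacked with a clear vertical gap of 243 mm between each pair.

Three stools sit around the table at the −y, +y, +x sides. The bookshelf is on top of the table.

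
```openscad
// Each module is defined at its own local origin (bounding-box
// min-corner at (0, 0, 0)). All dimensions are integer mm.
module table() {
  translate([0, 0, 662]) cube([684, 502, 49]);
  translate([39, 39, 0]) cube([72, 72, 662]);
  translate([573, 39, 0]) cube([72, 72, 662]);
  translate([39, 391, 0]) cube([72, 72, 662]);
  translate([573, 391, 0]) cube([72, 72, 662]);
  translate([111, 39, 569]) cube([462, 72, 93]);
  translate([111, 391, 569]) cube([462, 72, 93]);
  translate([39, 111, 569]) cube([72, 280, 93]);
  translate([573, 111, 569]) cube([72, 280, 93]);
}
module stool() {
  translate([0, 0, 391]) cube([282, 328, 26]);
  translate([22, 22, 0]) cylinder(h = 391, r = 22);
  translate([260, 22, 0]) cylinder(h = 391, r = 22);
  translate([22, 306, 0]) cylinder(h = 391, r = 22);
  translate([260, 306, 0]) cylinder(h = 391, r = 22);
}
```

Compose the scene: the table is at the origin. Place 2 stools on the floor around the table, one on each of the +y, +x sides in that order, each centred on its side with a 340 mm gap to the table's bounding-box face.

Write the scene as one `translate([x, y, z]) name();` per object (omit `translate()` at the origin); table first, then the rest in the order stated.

table();
translate([201, 842, 0]) stool();
translate([1024, 87, 0]) stool();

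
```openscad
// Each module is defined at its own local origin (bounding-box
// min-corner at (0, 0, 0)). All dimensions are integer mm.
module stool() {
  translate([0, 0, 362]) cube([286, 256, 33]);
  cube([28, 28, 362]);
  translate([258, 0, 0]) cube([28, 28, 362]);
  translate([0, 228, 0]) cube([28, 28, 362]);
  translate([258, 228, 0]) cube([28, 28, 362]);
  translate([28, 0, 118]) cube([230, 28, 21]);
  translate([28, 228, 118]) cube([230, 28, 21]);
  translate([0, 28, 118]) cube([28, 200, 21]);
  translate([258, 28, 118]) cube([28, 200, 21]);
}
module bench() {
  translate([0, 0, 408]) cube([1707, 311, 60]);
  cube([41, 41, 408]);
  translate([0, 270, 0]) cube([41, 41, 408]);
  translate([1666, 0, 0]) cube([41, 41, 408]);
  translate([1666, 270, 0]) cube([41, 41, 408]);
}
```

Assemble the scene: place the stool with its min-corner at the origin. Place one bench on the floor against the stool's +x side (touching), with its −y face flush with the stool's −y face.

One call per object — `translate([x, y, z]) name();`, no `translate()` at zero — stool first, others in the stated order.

stool();
translate([286, 0, 0]) bench();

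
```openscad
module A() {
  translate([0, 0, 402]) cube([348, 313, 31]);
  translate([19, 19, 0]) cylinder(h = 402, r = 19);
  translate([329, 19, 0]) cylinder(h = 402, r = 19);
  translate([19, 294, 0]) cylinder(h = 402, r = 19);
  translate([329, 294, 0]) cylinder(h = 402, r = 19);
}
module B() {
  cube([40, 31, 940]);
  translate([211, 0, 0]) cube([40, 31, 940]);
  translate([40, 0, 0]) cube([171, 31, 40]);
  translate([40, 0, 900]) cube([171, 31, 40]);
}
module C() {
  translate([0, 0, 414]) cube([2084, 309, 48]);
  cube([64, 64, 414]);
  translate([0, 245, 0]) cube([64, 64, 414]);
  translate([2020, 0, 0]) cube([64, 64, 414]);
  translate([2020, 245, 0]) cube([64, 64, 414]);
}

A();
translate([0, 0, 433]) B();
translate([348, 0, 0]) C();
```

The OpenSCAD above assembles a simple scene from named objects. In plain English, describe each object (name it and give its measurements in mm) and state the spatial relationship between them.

A is a four-legged stool. The seat is a 348×313×31 mm slab whose top surface is at z = 433 mm; four round legs, each 38 mm in diameter, run from the floor (z = 0) to the underside of the seat, each leg's axis is inset half a diameter from the nearest pair of seat edges (so the leg's bounding box is flush with the corner).

B is a rectangular picture frame lying in the x–z plane (depth along y). The opening is 171 mm wide (x) by 860 mm tall (z), surrounded by a border 40 mm wide on all four sides. The frame is 31 mm deep and is made of two full-height vertical stiles with two horizontal rails fitted between them.

C is a long wooden bench with a 2084 mm (x) × 309 mm (y) seat, 48 mm thick, its top surface 462 mm above the floor. Four 64 mm square legs at the seat corners, flush with the edges, run from z = 0 to the seat underside.

The picture frame is on top of the stool. The bench is against the stool's +x side, with their −y faces flush.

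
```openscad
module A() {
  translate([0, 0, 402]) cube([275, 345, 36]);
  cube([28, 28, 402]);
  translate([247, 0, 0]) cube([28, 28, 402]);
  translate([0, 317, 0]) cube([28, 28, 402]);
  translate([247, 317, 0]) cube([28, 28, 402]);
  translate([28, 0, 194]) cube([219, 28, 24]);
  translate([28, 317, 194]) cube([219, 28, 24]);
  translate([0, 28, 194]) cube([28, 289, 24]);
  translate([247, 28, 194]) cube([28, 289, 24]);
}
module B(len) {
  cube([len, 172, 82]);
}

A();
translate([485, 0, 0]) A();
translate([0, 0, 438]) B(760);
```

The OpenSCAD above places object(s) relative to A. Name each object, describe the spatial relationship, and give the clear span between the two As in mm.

A is a stool. B is a beam. A beam spans the tops of two stools. The clear span between the two stools is 210 mm.

Second stool starts at x = 485; first ends at x = 275; clear span = 485 − 275 = 210 mm.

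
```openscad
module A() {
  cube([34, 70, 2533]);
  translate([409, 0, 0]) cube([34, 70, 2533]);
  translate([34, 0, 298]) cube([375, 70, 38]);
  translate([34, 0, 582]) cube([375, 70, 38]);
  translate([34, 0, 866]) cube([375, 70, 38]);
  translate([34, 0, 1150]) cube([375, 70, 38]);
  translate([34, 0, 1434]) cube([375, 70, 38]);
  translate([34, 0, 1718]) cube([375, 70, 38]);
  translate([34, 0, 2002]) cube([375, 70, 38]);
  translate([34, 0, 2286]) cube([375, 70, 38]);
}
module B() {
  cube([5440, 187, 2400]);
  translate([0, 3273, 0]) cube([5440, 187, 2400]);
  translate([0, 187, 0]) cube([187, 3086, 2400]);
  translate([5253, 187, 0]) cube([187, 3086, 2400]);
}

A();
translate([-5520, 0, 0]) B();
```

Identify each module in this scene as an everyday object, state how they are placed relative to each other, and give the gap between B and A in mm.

A is a ladder. B is a house frame. The house frame is on the floor beside the ladder on its −x side. The gap between the house frame and the ladder is 80 mm.

The house frame's nearest face is 80 mm from the ladder's −x face.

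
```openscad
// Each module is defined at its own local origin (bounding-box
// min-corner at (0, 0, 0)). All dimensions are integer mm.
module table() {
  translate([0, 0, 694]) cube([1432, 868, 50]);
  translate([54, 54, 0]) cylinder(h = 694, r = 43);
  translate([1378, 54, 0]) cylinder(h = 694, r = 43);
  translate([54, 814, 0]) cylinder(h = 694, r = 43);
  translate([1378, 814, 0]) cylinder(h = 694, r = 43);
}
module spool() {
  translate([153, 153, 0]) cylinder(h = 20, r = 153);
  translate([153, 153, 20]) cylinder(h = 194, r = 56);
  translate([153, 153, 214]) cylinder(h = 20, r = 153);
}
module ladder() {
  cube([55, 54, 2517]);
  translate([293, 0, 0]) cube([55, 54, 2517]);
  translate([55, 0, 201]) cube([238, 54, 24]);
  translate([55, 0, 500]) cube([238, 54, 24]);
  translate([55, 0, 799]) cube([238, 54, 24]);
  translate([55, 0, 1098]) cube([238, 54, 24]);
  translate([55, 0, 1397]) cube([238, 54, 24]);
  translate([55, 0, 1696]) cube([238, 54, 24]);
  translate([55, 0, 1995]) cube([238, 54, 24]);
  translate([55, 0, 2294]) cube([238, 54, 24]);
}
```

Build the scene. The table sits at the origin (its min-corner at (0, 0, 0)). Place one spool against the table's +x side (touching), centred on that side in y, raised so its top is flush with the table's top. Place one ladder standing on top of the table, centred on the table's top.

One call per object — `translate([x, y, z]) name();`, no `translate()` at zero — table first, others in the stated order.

table();
translate([1432, 281, 510]) spool();
translate([542, 407, 744]) ladder();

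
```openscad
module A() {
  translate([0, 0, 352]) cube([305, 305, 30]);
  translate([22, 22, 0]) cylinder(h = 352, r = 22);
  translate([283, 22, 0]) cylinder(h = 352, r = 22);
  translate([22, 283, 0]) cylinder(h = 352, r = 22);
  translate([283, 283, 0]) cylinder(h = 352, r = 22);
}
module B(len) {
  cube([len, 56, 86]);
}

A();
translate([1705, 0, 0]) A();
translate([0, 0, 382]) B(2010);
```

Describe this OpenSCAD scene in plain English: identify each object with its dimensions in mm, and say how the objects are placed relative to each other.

A is a four-legged stool. The seat is a 305×305×30 mm slab whose top surface is at z = 382 mm; four round legs, each 44 mm in diameter, run from the floor (z = 0) to the underside of the seat, each leg's axis is inset half a diameter from the nearest pair of seat edges (so the leg's bounding box is flush with the corner).

B is a rectangular beam 2010 mm long (x), 56 mm deep (y), 86 mm thick (z).

The beam spans the tops of two stools placed 1400 mm apart, resting at z = 382 mm.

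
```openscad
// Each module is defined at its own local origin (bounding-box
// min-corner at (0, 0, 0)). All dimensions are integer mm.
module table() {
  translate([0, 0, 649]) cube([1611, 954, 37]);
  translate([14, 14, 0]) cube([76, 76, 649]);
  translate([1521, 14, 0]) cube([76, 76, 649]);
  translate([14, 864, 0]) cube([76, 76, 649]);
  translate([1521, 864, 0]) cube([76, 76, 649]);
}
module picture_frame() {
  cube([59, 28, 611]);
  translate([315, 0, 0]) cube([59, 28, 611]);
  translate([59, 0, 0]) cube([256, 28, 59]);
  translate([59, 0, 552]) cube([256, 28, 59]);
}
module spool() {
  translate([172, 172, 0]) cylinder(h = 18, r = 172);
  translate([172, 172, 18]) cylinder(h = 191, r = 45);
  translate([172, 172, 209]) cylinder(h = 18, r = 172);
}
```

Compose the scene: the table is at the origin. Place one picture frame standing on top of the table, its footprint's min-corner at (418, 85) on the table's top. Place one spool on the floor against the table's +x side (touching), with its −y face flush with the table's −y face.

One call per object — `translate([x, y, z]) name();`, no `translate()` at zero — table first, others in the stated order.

table();
translate([418, 85, 686]) picture_frame();
translate([1611, 0, 0]) spool();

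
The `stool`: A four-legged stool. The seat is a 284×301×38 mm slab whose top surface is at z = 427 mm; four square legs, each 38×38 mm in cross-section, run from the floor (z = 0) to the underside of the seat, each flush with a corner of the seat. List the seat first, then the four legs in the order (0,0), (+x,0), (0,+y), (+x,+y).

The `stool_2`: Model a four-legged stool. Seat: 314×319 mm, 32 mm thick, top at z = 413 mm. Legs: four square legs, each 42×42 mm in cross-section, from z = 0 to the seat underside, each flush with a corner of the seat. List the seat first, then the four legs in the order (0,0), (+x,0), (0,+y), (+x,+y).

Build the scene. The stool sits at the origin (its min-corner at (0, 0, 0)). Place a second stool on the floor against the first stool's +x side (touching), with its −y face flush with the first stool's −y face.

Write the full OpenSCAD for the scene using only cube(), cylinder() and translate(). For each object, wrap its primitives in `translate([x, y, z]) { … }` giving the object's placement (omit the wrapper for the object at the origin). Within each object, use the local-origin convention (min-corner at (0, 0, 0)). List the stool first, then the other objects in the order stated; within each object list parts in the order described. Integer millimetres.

translate([0, 0, 389]) cube([284, 301, 38]);
cube([38, 38, 389]);
translate([246, 0, 0]) cube([38, 38, 389]);
translate([0, 263, 0]) cube([38, 38, 389]);
translate([246, 263, 0]) cube([38, 38, 389]);
translate([284, 0, 0]) {
  translate([0, 0, 381]) cube([314, 319, 32]);
  cube([42, 42, 381]);
  translate([272, 0, 0]) cube([42, 42, 381]);
  translate([0, 277, 0]) cube([42, 42, 381]);
  translate([272, 277, 0]) cube([42, 42, 381]);
}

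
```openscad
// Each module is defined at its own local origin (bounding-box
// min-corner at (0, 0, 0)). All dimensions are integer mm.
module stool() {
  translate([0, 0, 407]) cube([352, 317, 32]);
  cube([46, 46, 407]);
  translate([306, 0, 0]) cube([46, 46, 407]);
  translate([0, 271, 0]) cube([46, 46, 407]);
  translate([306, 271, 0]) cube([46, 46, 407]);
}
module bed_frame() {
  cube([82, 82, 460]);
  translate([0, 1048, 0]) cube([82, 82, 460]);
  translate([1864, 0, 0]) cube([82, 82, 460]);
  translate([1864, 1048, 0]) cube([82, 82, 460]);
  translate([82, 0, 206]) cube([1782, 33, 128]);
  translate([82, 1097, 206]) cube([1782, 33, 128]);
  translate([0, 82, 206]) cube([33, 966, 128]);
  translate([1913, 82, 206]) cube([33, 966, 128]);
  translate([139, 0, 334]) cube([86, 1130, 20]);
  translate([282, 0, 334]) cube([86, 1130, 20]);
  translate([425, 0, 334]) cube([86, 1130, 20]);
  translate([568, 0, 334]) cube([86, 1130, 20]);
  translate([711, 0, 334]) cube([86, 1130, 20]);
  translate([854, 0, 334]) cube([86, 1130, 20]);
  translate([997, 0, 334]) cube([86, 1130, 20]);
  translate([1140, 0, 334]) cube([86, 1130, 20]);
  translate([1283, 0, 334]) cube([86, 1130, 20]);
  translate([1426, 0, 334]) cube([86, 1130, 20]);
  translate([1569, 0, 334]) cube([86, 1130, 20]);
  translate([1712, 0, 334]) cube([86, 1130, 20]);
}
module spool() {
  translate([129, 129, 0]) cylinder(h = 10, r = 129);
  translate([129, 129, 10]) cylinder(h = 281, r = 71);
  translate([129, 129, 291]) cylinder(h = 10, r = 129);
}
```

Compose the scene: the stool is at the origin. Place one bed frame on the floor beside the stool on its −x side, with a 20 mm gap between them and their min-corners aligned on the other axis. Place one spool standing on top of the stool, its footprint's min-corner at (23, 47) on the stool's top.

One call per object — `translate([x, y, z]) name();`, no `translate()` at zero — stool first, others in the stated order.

stool();
translate([-1966, 0, 0]) bed_frame();
translate([23, 47, 439]) spool();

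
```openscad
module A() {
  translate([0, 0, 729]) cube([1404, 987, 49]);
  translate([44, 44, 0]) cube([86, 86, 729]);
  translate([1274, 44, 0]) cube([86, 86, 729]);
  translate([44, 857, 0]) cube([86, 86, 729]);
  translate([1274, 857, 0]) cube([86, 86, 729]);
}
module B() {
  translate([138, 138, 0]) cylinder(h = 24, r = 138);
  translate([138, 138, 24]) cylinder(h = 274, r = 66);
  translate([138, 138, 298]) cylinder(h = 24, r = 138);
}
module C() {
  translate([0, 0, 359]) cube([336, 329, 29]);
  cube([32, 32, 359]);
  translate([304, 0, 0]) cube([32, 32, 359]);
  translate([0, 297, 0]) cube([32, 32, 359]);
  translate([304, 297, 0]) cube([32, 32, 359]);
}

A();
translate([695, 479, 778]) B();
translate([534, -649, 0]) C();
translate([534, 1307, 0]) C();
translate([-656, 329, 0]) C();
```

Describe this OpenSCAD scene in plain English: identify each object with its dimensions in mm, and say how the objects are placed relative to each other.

A is a table with a 1404×987 mm rectangular top, 49 mm thick, top surface at z = 778 mm, supported by four 86×86 mm square legs, each inset 44 mm from the nearest pair of top edges, running from the floor.

B is a spool: two coaxial disc flanges of radius 138 mm and thickness 24 mm, joined by a core cylinder of radius 66 mm and height 274 mm. The lower flange rests on z = 0 and the three cylinders share a vertical axis.

C is a four-legged stool. The seat is 336×329 mm, 29 mm thick, top at z = 388 mm. It stands on four square legs, each 32×32 mm in cross-section, from z = 0 to the seat underside, each flush with a corner of the seat.

The spool is on top of the table. Three stools sit around the table at the −y, +y, −x sides.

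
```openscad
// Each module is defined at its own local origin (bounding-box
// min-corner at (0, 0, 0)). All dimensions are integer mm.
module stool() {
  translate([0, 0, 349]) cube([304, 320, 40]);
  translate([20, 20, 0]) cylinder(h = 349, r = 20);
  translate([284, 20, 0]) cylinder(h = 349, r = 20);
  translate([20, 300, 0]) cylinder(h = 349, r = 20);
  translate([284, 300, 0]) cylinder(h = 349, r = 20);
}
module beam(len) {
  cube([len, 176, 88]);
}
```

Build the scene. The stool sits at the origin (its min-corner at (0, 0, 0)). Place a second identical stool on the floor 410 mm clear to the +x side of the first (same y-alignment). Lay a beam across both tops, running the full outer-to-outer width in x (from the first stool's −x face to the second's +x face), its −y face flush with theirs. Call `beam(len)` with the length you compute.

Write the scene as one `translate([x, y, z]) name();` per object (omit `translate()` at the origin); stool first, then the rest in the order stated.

stool();
translate([714, 0, 0]) stool();
translate([0, 0, 389]) beam(1018);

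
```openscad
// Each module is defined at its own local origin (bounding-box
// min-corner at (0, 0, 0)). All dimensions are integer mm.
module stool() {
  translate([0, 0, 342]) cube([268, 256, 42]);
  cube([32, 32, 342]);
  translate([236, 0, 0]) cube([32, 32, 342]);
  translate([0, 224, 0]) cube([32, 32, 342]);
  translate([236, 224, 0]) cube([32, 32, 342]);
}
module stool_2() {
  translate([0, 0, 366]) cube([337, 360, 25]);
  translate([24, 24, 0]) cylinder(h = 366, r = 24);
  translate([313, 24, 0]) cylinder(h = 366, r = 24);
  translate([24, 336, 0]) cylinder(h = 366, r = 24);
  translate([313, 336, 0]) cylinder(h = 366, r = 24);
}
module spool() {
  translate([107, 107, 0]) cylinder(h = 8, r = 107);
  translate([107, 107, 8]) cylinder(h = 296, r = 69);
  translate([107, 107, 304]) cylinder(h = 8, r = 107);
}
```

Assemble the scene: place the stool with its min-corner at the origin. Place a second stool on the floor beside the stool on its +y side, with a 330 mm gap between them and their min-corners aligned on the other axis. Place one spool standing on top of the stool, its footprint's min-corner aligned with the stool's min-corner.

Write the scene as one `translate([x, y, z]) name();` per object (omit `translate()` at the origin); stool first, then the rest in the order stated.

stool();
translate([0, 586, 0]) stool_2();
translate([0, 0, 384]) spool();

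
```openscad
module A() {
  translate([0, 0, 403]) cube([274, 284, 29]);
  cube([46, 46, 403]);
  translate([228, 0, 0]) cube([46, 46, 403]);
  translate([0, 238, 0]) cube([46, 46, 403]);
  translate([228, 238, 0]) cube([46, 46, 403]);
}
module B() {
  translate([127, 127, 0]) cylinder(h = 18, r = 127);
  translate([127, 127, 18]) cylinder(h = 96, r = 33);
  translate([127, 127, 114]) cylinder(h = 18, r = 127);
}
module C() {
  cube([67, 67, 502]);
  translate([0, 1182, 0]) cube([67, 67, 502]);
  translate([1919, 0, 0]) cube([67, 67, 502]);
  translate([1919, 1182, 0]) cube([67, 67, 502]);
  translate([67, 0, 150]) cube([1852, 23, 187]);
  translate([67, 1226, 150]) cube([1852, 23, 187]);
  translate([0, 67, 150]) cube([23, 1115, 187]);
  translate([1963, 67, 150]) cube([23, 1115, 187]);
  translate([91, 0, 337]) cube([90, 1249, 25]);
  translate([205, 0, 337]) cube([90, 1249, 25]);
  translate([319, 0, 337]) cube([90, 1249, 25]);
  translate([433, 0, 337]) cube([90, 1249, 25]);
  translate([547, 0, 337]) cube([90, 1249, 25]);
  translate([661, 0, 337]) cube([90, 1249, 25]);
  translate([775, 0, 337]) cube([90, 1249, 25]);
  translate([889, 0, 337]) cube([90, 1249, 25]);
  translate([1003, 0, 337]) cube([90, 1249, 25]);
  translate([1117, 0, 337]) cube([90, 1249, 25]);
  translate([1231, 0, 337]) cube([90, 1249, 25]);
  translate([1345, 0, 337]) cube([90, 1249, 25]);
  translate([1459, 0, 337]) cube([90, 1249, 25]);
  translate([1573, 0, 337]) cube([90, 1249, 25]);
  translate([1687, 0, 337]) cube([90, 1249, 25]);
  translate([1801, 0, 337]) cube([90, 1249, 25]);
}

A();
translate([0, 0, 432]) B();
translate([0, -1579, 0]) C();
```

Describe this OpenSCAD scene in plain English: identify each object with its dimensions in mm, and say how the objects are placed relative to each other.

A is a four-legged stool. The seat is a 274×284×29 mm slab whose top surface is at z = 432 mm; four square legs, each 46×46 mm in cross-section, run from the floor (z = 0) to the underside of the seat, each flush with a corner of the seat.

B is a spool: two coaxial disc flanges of radius 127 mm and thickness 18 mm, joined by a core cylinder of radius 33 mm and height 96 mm. The lower flange rests on z = 0 and the three cylinders share a vertical axis.

C is a bed frame 1986 mm long (x) by 1249 mm wide (y). Four 67×67 mm corner posts, 502 mm tall, at the corners of the footprint. Four rails of 23 mm thickness and 187 mm height run between adjacent posts with their undersides at z = 150 mm, their outer faces flush with the outside of the frame (the two x-running rails run between the posts' inner faces; the two y-running rails run between the posts' inner faces). 16 slats, each 90 mm wide (x) and 25 mm thick, lie across the top of the two x-running rails, running the full 1249 mm width of the frame in y; the slats are evenly spaced along x between the inner faces of the end posts with equal gaps (rounded down to the nearest mm) at the −x end and between each pair — any rounding remainder accumulates at the +x end.

The spool is on top of the stool. The bed frame is on the floor beside the stool on its −y side.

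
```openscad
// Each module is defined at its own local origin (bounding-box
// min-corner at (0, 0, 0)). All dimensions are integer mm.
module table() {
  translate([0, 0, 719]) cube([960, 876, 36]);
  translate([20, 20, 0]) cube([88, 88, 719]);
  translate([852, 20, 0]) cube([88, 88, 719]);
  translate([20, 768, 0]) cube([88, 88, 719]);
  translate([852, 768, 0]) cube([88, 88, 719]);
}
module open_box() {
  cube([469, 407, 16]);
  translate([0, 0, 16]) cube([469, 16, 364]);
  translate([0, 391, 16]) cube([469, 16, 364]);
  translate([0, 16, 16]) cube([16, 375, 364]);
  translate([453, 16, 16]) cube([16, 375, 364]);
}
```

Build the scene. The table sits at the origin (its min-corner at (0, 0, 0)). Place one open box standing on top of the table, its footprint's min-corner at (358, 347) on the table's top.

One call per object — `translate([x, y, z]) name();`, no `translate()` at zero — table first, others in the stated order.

table();
translate([358, 347, 755]) open_box();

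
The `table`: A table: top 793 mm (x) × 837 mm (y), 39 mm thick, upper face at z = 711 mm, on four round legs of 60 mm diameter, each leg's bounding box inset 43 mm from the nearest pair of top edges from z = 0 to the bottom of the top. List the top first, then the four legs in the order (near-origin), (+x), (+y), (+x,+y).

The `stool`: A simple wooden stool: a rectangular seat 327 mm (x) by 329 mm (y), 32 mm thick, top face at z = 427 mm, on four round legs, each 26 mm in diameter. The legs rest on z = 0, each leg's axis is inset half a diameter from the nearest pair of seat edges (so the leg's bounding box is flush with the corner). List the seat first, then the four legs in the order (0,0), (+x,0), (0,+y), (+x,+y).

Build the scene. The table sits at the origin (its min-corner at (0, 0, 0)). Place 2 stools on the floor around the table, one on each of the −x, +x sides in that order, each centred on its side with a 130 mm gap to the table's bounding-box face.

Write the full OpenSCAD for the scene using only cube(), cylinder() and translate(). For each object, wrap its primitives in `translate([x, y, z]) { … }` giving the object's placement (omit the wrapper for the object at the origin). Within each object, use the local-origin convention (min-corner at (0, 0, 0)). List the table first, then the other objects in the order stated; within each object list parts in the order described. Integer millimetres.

translate([0, 0, 672]) cube([793, 837, 39]);
translate([73, 73, 0]) cylinder(h = 672, r = 30);
translate([720, 73, 0]) cylinder(h = 672, r = 30);
translate([73, 764, 0]) cylinder(h = 672, r = 30);
translate([720, 764, 0]) cylinder(h = 672, r = 30);
translate([-457, 254, 0]) {
  translate([0, 0, 395]) cube([327, 329, 32]);
  translate([13, 13, 0]) cylinder(h = 395, r = 13);
  translate([314, 13, 0]) cylinder(h = 395, r = 13);
  translate([13, 316, 0]) cylinder(h = 395, r = 13);
  translate([314, 316, 0]) cylinder(h = 395, r = 13);
}
translate([923, 254, 0]) {
  translate([0, 0, 395]) cube([327, 329, 32]);
  translate([13, 13, 0]) cylinder(h = 395, r = 13);
  translate([314, 13, 0]) cylinder(h = 395, r = 13);
  translate([13, 316, 0]) cylinder(h = 395, r = 13);
  translate([314, 316, 0]) cylinder(h = 395, r = 13);
}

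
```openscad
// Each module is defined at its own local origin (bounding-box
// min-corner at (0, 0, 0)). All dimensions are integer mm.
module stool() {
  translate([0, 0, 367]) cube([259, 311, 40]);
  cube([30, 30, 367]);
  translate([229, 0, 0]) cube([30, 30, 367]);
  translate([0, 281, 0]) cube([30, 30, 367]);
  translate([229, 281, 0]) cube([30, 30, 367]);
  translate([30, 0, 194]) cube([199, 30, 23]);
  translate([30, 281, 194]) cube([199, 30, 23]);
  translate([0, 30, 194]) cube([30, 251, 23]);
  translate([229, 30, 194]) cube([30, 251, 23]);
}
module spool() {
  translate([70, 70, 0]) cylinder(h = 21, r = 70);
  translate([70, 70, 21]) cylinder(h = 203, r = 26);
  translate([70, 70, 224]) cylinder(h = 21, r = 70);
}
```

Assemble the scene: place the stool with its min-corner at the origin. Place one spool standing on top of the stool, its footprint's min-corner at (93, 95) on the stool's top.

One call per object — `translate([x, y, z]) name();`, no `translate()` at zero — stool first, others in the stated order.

stool();
translate([93, 95, 407]) spool();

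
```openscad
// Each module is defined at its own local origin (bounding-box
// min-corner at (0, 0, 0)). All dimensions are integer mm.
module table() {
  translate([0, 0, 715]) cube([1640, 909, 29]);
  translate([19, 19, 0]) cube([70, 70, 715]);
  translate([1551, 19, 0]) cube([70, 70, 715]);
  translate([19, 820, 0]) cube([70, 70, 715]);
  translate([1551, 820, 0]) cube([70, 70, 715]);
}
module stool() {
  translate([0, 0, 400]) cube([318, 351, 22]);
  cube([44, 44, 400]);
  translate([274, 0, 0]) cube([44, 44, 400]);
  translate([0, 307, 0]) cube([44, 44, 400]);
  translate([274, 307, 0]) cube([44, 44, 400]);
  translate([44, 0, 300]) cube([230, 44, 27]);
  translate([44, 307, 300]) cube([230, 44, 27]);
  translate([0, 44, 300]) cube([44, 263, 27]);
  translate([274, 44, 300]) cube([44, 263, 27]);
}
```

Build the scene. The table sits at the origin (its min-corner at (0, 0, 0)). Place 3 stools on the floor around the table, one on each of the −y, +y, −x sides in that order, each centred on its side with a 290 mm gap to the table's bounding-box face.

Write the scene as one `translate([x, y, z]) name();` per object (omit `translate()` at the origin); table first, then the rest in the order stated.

table();
translate([661, -641, 0]) stool();
translate([661, 1199, 0]) stool();
translate([-608, 279, 0]) stool();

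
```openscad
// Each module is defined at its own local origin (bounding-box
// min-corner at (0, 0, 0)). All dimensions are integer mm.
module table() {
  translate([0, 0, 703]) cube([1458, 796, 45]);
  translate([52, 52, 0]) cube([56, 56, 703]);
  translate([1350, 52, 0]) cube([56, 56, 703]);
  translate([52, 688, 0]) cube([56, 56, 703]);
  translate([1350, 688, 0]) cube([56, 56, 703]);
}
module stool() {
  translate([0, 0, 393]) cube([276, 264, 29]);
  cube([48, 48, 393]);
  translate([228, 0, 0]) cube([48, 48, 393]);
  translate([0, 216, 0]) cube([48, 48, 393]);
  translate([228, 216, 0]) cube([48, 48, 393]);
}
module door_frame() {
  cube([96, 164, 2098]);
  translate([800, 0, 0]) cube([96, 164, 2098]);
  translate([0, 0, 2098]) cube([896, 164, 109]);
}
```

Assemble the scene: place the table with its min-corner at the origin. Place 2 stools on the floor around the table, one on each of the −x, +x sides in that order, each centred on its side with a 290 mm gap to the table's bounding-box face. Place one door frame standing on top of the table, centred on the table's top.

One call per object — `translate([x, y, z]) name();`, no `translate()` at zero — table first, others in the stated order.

table();
translate([-566, 266, 0]) stool();
translate([1748, 266, 0]) stool();
translate([281, 316, 748]) door_frame();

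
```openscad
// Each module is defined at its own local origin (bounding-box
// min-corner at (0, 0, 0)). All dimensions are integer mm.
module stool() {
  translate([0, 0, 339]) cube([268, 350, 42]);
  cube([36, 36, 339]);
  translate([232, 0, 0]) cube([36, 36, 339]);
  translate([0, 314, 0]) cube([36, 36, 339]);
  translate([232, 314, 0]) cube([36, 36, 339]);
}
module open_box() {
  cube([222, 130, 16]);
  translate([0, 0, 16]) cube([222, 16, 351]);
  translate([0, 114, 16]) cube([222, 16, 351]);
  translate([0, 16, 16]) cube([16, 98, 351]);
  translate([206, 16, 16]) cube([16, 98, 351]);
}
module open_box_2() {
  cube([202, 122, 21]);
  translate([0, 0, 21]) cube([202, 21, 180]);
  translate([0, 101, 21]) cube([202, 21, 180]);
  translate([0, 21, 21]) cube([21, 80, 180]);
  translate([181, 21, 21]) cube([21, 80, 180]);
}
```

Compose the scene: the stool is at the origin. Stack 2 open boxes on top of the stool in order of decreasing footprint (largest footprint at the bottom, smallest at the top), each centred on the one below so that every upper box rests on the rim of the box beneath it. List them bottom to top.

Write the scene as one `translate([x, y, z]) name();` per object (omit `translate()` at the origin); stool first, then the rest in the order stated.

stool();
translate([23, 110, 381]) open_box();
translate([33, 114, 748]) open_box_2();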